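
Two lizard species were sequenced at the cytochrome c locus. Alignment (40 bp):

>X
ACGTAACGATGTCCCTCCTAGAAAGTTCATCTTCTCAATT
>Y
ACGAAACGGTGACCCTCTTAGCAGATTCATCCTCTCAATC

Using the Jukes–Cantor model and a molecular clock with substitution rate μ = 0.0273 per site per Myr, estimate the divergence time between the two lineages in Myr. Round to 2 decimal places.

4.90

The sequences differ at 9 of 40 sites (4, 9, 12, 18, 22, 24, 25, 32, 40), so p = 9/40 = 0.225.
d = −(3/4) ln(1 − 4p/3) = −0.75 ln(1 − 0.3) = −0.75 ln(0.7)
  = −0.75 × (-0.356675) = 0.267506 substitutions/site.
Under a molecular clock d = 2μt, so t = d/(2μ) = 0.267506 / (2 × 0.0273) = 4.90 Myr.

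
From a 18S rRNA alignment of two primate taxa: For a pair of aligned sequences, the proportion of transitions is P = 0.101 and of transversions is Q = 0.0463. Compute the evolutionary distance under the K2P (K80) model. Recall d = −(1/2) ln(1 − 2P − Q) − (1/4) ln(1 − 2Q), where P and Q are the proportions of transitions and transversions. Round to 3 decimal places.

Under the Kimura two-parameter model, d = −½ ln(1 − 2P − Q) − ¼ ln(1 − 2Q).
1 − 2P − Q = 0.7517, giving −½ ln(0.7517) = 0.142709.
1 − 2Q = 0.9074, giving −¼ ln(0.9074) = 0.024293.
d = 0.142709 + 0.024293 = 0.167002.

0.167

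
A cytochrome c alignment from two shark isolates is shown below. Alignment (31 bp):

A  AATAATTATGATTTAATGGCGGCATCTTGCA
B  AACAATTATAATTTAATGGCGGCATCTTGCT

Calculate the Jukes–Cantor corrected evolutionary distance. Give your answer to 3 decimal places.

The sequences differ at 3 of 31 sites (3, 10, 31), so p = 3/31 ≈ 0.096774.
d = −(3/4) ln(1 − 4p/3) = −0.75 ln(1 − 0.129032) = −0.75 ln(0.870968)
  = −0.75 × (-0.138150) = 0.103613 substitutions/site.

0.104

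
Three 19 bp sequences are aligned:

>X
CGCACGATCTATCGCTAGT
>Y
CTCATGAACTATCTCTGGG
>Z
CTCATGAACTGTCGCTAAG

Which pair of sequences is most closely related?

Y and Z

X–Y: 6/19 differ, p = 0.316, d = 0.410.
X–Z: 6/19 differ, p = 0.316, d = 0.410.
Y–Z: 4/19 differ, p = 0.211, d = 0.247.
The smallest distance is between Y and Z.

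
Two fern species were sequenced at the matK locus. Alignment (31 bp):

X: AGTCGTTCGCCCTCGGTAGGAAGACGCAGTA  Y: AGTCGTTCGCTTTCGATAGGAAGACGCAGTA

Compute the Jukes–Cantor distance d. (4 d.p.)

The sequences differ at 3 of 31 sites (11, 12, 16), so p = 3/31 ≈ 0.096774.
d = −(3/4) ln(1 − 4p/3) = −0.75 ln(1 − 0.129032) = −0.75 ln(0.870968)
  = −0.75 × (-0.138150) = 0.103613 substitutions/site.

0.1036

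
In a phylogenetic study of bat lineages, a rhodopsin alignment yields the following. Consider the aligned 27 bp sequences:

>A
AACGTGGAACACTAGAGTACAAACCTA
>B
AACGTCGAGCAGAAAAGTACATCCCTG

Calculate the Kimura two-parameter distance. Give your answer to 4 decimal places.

0.3773

Of 27 sites, 3 differences are transitions and 5 are transversions, so P = 3/27 ≈ 0.111111 and Q = 5/27 ≈ 0.185185.
Under the Kimura two-parameter model, d = −½ ln(1 − 2P − Q) − ¼ ln(1 − 2Q).
1 − 2P − Q = 0.592593, giving −½ ln(0.592593) = 0.261624.
1 − 2Q = 0.62963, giving −¼ ln(0.62963) = 0.115656.
d = 0.261624 + 0.115656 = 0.377280.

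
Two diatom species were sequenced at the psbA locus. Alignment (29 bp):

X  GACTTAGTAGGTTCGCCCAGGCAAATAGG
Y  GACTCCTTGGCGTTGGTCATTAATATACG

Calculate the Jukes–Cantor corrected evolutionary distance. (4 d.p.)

The sequences differ at 14 of 29 sites, so p = 14/29 ≈ 0.482759.
d = −(3/4) ln(1 − 4p/3) = −0.75 ln(1 − 0.643679) = −0.75 ln(0.356321)
  = −0.75 × (-1.031923) = 0.773942 substitutions/site.

0.7739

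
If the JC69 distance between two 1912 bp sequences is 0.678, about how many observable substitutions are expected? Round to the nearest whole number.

853

Invert JC69: p = (3/4)(1 − e^(−4d/3)) = 0.75 × (1 − e^(-0.904)) = 0.75 × (1 − 0.404947) = 0.446290.
Expected differing sites = pL ≈ 0.446290 × 1912 = 853.30648 ≈ 853.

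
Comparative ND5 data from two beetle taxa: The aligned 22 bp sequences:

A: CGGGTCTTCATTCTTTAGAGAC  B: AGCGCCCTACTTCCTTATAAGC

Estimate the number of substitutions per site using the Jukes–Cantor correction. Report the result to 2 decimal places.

The sequences differ at 10 of 22 sites (1, 3, 5, 7, 9, 10, 14, 18, 20, 21), so p = 10/22 ≈ 0.454545.
d = −(3/4) ln(1 − 4p/3) = −0.75 ln(1 − 0.60606) = −0.75 ln(0.39394)
  = −0.75 × (-0.931557) = 0.698668 substitutions/site.

0.70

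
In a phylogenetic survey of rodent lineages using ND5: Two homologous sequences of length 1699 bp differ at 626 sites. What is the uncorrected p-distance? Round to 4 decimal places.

p = 626/1699 = 0.368452… ≈ 0.3685 (to 4 d.p.).

0.3685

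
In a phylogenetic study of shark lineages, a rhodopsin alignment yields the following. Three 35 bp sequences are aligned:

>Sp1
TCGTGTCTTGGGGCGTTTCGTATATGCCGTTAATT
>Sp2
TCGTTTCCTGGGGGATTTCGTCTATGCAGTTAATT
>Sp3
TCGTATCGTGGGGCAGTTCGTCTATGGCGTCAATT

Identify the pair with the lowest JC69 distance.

Sp1 and Sp2

Sp1–Sp2: 6/35 differ, p = 0.171, d = 0.195.
Sp1–Sp3: 7/35 differ, p = 0.200, d = 0.233.
Sp2–Sp3: 7/35 differ, p = 0.200, d = 0.233.
The smallest distance is between Sp1 and Sp2.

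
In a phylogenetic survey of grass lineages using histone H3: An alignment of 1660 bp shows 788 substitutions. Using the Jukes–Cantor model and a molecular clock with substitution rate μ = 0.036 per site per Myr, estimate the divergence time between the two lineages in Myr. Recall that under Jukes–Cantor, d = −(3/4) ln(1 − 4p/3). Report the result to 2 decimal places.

p = 788/1660 ≈ 0.474699.
d = −(3/4) ln(1 − 4p/3) = −0.75 ln(1 − 0.632932) = −0.75 ln(0.367068)
  = −0.75 × (-1.002208) = 0.751656 substitutions/site.
Under a molecular clock d = 2μt, so t = d/(2μ) = 0.751656 / (2 × 0.036) = 10.44 Myr.

10.44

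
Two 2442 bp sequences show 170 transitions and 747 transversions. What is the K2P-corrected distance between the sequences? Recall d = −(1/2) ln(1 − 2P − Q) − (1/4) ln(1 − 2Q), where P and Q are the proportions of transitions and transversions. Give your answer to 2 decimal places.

0.53

P = 170/2442 ≈ 0.069615 and Q = 747/2442 ≈ 0.305897.
Under the Kimura two-parameter model, d = −½ ln(1 − 2P − Q) − ¼ ln(1 − 2Q).
1 − 2P − Q = 0.554873, giving −½ ln(0.554873) = 0.294508.
1 − 2Q = 0.388206, giving −¼ ln(0.388206) = 0.236555.
d = 0.294508 + 0.236555 = 0.531063.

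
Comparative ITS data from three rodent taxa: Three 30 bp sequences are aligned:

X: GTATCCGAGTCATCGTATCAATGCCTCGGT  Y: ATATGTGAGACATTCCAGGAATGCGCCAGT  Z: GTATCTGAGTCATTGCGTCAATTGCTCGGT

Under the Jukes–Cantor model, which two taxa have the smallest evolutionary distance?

X–Y: 12/30 differ, p = 0.400, d = 0.572.
X–Z: 6/30 differ, p = 0.200, d = 0.233.
Y–Z: 12/30 differ, p = 0.400, d = 0.572.
The smallest distance is between X and Z.

X and Z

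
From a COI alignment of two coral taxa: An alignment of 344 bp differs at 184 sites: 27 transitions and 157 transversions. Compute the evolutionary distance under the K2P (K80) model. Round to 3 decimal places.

P = 27/344 ≈ 0.078488 and Q = 157/344 ≈ 0.456395.
Under the Kimura two-parameter model, d = −½ ln(1 − 2P − Q) − ¼ ln(1 − 2Q).
1 − 2P − Q = 0.386629, giving −½ ln(0.386629) = 0.475145.
1 − 2Q = 0.08721, giving −¼ ln(0.08721) = 0.609859.
d = 0.475145 + 0.609859 = 1.085004.

1.085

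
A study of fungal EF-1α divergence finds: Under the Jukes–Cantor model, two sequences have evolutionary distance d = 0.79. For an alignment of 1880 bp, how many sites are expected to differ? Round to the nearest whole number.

Invert JC69: p = (3/4)(1 − e^(−4d/3)) = 0.75 × (1 − e^(-1.053333)) = 0.75 × (1 − 0.348773) = 0.488420.
Expected differing sites = pL ≈ 0.488420 × 1880 = 918.2296 ≈ 918.

918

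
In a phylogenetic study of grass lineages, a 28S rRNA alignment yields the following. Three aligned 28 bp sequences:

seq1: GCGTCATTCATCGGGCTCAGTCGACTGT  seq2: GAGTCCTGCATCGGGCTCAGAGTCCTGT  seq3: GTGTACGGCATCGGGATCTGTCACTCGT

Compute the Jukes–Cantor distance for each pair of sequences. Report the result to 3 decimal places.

seq1–seq2: 7/28 sites differ → p = 0.25, d = −0.75 ln(1 − 0.333333) = 0.304098 ≈ 0.304.
seq1–seq3: 11/28 sites differ → p ≈ 0.392857, d = −0.75 ln(1 − 0.523809) = 0.556452 ≈ 0.556.
seq2–seq3: 10/28 sites differ → p ≈ 0.357143, d = −0.75 ln(1 − 0.476191) = 0.484971 ≈ 0.485.

d(seq1,seq2) = 0.304, d(seq1,seq3) = 0.556, d(seq2,seq3) = 0.485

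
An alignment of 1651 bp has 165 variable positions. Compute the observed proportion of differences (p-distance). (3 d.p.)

p = 165/1651 = 0.099939… ≈ 0.100 (to 3 d.p.).

0.100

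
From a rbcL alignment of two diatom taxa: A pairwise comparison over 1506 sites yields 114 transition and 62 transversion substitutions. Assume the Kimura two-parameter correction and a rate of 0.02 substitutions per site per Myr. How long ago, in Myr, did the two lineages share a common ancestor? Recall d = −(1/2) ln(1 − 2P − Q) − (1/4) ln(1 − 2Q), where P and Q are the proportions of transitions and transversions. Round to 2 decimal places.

P = 114/1506 ≈ 0.075697 and Q = 62/1506 ≈ 0.041169.
Under the Kimura two-parameter model, d = −½ ln(1 − 2P − Q) − ¼ ln(1 − 2Q).
1 − 2P − Q = 0.807437, giving −½ ln(0.807437) = 0.106945.
1 − 2Q = 0.917662, giving −¼ ln(0.917662) = 0.021482.
d = 0.106945 + 0.021482 = 0.128427.
Under a molecular clock d = 2μt, so t = d/(2μ) = 0.128427 / (2 × 0.02) = 3.21 Myr.

3.21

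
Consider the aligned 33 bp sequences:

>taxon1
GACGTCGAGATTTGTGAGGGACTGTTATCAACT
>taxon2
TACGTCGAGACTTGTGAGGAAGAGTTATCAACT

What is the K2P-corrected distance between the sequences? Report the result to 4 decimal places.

0.1694

Of 33 sites, 2 differences are transitions and 3 are transversions, so P = 2/33 ≈ 0.060606 and Q = 3/33 ≈ 0.090909.
Under the Kimura two-parameter model, d = −½ ln(1 − 2P − Q) − ¼ ln(1 − 2Q).
1 − 2P − Q = 0.787879, giving −½ ln(0.787879) = 0.119205.
1 − 2Q = 0.818182, giving −¼ ln(0.818182) = 0.050168.
d = 0.119205 + 0.050168 = 0.169373.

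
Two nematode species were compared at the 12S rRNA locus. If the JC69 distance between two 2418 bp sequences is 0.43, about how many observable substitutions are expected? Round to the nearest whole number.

791

Invert JC69: p = (3/4)(1 − e^(−4d/3)) = 0.75 × (1 − e^(-0.573333)) = 0.75 × (1 − 0.563644) = 0.327267.
Expected differing sites = pL ≈ 0.327267 × 2418 = 791.331606 ≈ 791.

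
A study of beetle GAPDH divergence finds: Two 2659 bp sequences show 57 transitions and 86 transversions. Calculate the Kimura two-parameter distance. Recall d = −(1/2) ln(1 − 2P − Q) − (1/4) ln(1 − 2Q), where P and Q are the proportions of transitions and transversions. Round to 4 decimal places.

P = 57/2659 ≈ 0.021437 and Q = 86/2659 ≈ 0.032343.
Under the Kimura two-parameter model, d = −½ ln(1 − 2P − Q) − ¼ ln(1 − 2Q).
1 − 2P − Q = 0.924783, giving −½ ln(0.924783) = 0.039098.
1 − 2Q = 0.935314, giving −¼ ln(0.935314) = 0.016718.
d = 0.039098 + 0.016718 = 0.055816.

0.0558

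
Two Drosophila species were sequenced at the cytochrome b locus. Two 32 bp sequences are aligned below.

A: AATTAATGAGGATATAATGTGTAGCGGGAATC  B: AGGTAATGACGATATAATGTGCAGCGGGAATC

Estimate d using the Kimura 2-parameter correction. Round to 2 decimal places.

0.14

Of 32 sites, 2 differences are transitions and 2 are transversions, so P = 2/32 = 0.0625 and Q = 2/32 = 0.0625.
Under the Kimura two-parameter model, d = −½ ln(1 − 2P − Q) − ¼ ln(1 − 2Q).
1 − 2P − Q = 0.8125, giving −½ ln(0.8125) = 0.103820.
1 − 2Q = 0.875, giving −¼ ln(0.875) = 0.033383.
d = 0.103820 + 0.033383 = 0.137203.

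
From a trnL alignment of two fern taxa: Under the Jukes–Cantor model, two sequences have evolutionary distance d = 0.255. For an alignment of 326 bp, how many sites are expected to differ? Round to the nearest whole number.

Invert JC69: p = (3/4)(1 − e^(−4d/3)) = 0.75 × (1 − e^(-0.34)) = 0.75 × (1 − 0.711770) = 0.216173.
Expected differing sites = pL ≈ 0.216173 × 326 = 70.472398 ≈ 70.

70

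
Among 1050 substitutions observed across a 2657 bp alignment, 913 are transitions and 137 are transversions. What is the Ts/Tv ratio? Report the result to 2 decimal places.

6.66

R = 913/137 = 6.664233… ≈ 6.66 (to 2 d.p.).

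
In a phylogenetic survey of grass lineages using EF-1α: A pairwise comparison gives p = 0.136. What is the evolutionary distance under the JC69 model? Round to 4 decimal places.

d = −(3/4) ln(1 − 4p/3) = −0.75 ln(1 − 0.181333) = −0.75 ln(0.818667)
  = −0.75 × (-0.200078) = 0.150059 substitutions/site.

0.1501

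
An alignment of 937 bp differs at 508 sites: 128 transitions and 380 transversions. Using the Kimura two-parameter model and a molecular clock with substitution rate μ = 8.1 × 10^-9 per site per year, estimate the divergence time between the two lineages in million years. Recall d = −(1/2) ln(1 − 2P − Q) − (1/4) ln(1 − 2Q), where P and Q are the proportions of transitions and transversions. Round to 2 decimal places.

60.77

P = 128/937 ≈ 0.136606 and Q = 380/937 ≈ 0.40555.
Under the Kimura two-parameter model, d = −½ ln(1 − 2P − Q) − ¼ ln(1 − 2Q).
1 − 2P − Q = 0.321238, giving −½ ln(0.321238) = 0.567786.
1 − 2Q = 0.1889, giving −¼ ln(0.1889) = 0.416634.
d = 0.567786 + 0.416634 = 0.984420.
Under a molecular clock d = 2μt, so t = d/(2μ) = 0.984420 / (2 × 8.1 × 10^-9) = 60.77 million years.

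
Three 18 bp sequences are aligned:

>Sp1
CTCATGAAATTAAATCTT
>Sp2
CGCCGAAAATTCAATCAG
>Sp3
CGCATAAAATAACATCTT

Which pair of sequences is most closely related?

Sp1 and Sp3

Sp1–Sp2: 7/18 differ, p = 0.389, d = 0.548.
Sp1–Sp3: 4/18 differ, p = 0.222, d = 0.264.
Sp2–Sp3: 7/18 differ, p = 0.389, d = 0.548.
The smallest distance is between Sp1 and Sp3.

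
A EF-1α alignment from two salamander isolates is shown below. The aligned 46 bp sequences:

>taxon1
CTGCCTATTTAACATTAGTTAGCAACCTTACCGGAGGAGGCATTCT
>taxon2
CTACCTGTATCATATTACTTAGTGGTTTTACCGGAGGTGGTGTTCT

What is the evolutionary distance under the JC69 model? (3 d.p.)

0.390

The sequences differ at 14 of 46 sites, so p = 14/46 ≈ 0.304348.
d = −(3/4) ln(1 − 4p/3) = −0.75 ln(1 − 0.405797) = −0.75 ln(0.594203)
  = −0.75 × (-0.520534) = 0.390401 substitutions/site.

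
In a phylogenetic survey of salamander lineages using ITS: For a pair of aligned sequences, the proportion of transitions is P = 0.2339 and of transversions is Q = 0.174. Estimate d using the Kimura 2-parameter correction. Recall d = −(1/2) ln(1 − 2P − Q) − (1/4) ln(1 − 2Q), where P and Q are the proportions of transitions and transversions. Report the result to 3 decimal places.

Under the Kimura two-parameter model, d = −½ ln(1 − 2P − Q) − ¼ ln(1 − 2Q).
1 − 2P − Q = 0.3582, giving −½ ln(0.3582) = 0.513332.
1 − 2Q = 0.652, giving −¼ ln(0.652) = 0.106928.
d = 0.513332 + 0.106928 = 0.620260.

0.620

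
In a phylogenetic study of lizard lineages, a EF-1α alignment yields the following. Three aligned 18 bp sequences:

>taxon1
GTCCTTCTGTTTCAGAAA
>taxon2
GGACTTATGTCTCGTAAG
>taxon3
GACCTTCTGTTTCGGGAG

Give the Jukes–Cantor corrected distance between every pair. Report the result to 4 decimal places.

taxon1–taxon2: 7/18 sites differ → p ≈ 0.388889, d = −0.75 ln(1 − 0.518519) = 0.548166 ≈ 0.5482.
taxon1–taxon3: 4/18 sites differ → p ≈ 0.222222, d = −0.75 ln(1 − 0.296296) = 0.263548 ≈ 0.2635.
taxon2–taxon3: 6/18 sites differ → p ≈ 0.333333, d = −0.75 ln(1 − 0.444444) = 0.440839 ≈ 0.4408.

d(taxon1,taxon2) = 0.5482, d(taxon1,taxon3) = 0.2635, d(taxon2,taxon3) = 0.4408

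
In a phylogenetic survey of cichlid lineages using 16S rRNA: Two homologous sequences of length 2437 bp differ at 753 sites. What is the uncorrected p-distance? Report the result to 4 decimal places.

0.3090

p = 753/2437 = 0.308986… ≈ 0.3090 (to 4 d.p.).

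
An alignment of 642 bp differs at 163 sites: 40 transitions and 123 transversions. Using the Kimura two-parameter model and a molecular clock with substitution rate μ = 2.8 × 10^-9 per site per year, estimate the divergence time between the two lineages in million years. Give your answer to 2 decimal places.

55.51

P = 40/642 ≈ 0.062305 and Q = 123/642 ≈ 0.191589.
Under the Kimura two-parameter model, d = −½ ln(1 − 2P − Q) − ¼ ln(1 − 2Q).
1 − 2P − Q = 0.683801, giving −½ ln(0.683801) = 0.190044.
1 − 2Q = 0.616822, giving −¼ ln(0.616822) = 0.120794.
d = 0.190044 + 0.120794 = 0.310838.
Under a molecular clock d = 2μt, so t = d/(2μ) = 0.310838 / (2 × 2.8 × 10^-9) = 55.51 million years.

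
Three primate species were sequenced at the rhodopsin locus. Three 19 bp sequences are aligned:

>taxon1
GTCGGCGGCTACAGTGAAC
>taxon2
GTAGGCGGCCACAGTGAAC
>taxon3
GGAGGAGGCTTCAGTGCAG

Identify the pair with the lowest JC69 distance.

taxon1–taxon2: 2/19 differ, p = 0.105, d = 0.113.
taxon1–taxon3: 6/19 differ, p = 0.316, d = 0.410.
taxon2–taxon3: 6/19 differ, p = 0.316, d = 0.410.
The smallest distance is between taxon1 and taxon2.

taxon1 and taxon2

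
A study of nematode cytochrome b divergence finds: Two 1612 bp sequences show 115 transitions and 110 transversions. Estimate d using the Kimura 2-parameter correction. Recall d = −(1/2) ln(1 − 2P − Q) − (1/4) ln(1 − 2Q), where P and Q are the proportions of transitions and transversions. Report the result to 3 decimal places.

P = 115/1612 ≈ 0.07134 and Q = 110/1612 ≈ 0.068238.
Under the Kimura two-parameter model, d = −½ ln(1 − 2P − Q) − ¼ ln(1 − 2Q).
1 − 2P − Q = 0.789082, giving −½ ln(0.789082) = 0.118443.
1 − 2Q = 0.863524, giving −¼ ln(0.863524) = 0.036683.
d = 0.118443 + 0.036683 = 0.155126.

0.155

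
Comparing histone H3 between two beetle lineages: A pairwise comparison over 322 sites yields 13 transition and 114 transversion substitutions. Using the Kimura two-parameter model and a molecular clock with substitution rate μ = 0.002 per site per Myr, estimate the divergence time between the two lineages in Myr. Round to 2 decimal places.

P = 13/322 ≈ 0.040373 and Q = 114/322 ≈ 0.354037.
Under the Kimura two-parameter model, d = −½ ln(1 − 2P − Q) − ¼ ln(1 − 2Q).
1 − 2P − Q = 0.565217, giving −½ ln(0.565217) = 0.285273.
1 − 2Q = 0.291926, giving −¼ ln(0.291926) = 0.307814.
d = 0.285273 + 0.307814 = 0.593087.
Under a molecular clock d = 2μt, so t = d/(2μ) = 0.593087 / (2 × 0.002) = 148.27 Myr.

148.27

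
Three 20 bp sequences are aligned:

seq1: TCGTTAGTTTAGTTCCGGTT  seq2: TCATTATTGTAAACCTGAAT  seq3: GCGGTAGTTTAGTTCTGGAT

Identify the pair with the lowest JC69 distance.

seq1 and seq3

seq1–seq2: 9/20 differ, p = 0.450, d = 0.687.
seq1–seq3: 4/20 differ, p = 0.200, d = 0.233.
seq2–seq3: 9/20 differ, p = 0.450, d = 0.687.
The smallest distance is between seq1 and seq3.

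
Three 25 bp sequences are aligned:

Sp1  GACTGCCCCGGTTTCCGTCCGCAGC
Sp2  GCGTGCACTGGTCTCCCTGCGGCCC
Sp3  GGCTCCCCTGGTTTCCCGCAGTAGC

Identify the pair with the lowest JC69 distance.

Sp1–Sp2: 10/25 differ, p = 0.400, d = 0.572.
Sp1–Sp3: 7/25 differ, p = 0.280, d = 0.351.
Sp2–Sp3: 11/25 differ, p = 0.440, d = 0.663.
The smallest distance is between Sp1 and Sp3.

Sp1 and Sp3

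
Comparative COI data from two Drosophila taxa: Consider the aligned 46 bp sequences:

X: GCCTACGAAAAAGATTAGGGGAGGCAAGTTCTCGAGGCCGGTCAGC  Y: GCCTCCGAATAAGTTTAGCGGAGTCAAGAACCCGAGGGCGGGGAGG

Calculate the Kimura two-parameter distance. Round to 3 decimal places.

Of 46 sites, 1 differences are transitions and 11 are transversions, so P = 1/46 ≈ 0.021739 and Q = 11/46 ≈ 0.23913.
Under the Kimura two-parameter model, d = −½ ln(1 − 2P − Q) − ¼ ln(1 − 2Q).
1 − 2P − Q = 0.717392, giving −½ ln(0.717392) = 0.166066.
1 − 2Q = 0.52174, giving −¼ ln(0.52174) = 0.162646.
d = 0.166066 + 0.162646 = 0.328712.

0.329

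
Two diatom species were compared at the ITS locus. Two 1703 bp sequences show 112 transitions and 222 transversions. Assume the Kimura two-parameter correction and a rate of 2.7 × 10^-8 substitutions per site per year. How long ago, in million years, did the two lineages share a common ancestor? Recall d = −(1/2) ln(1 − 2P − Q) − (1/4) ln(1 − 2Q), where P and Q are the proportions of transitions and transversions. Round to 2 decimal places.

4.21

P = 112/1703 ≈ 0.065766 and Q = 222/1703 ≈ 0.130358.
Under the Kimura two-parameter model, d = −½ ln(1 − 2P − Q) − ¼ ln(1 − 2Q).
1 − 2P − Q = 0.73811, giving −½ ln(0.73811) = 0.151831.
1 − 2Q = 0.739284, giving −¼ ln(0.739284) = 0.075518.
d = 0.151831 + 0.075518 = 0.227349.
Under a molecular clock d = 2μt, so t = d/(2μ) = 0.227349 / (2 × 2.7 × 10^-8) = 4.21 million years.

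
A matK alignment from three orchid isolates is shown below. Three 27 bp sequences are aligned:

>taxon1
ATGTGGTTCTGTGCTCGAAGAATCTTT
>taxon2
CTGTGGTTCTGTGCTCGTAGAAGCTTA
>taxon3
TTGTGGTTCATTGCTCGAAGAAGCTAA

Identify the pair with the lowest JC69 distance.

taxon1 and taxon2

taxon1–taxon2: 4/27 differ, p = 0.148, d = 0.165.
taxon1–taxon3: 6/27 differ, p = 0.222, d = 0.264.
taxon2–taxon3: 5/27 differ, p = 0.185, d = 0.213.
The smallest distance is between taxon1 and taxon2.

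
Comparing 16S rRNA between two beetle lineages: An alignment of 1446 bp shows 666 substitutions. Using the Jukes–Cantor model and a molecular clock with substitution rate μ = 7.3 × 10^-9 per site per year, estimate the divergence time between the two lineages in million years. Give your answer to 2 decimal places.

48.91

p = 666/1446 ≈ 0.460581.
d = −(3/4) ln(1 − 4p/3) = −0.75 ln(1 − 0.614108) = −0.75 ln(0.385892)
  = −0.75 × (-0.952198) = 0.714149 substitutions/site.
Under a molecular clock d = 2μt, so t = d/(2μ) = 0.714149 / (2 × 7.3 × 10^-9) = 48.91 million years.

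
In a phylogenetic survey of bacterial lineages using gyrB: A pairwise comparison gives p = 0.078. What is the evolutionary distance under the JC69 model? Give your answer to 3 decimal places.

d = −(3/4) ln(1 − 4p/3) = −0.75 ln(1 − 0.104) = −0.75 ln(0.896)
  = −0.75 × (-0.109815) = 0.082361 substitutions/site.

0.082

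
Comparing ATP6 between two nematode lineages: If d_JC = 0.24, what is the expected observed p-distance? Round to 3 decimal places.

p = (3/4)(1 − e^(−4d/3)) = 0.75 × (1 − e^(-0.32)) = 0.75 × (1 − 0.726149) = 0.205388.

0.205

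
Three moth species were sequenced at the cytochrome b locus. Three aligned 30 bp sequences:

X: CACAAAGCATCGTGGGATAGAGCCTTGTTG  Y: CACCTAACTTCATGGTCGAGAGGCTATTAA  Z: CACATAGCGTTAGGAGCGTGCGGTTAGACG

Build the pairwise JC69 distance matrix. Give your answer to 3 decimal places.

X–Y: 13/30 sites differ → p ≈ 0.433333, d = −0.75 ln(1 − 0.577777) = 0.646666 ≈ 0.647.
X–Z: 15/30 sites differ → p = 0.5, d = −0.75 ln(1 − 0.666667) = 0.823960 ≈ 0.824.
Y–Z: 14/30 sites differ → p ≈ 0.466667, d = −0.75 ln(1 − 0.622223) = 0.730088 ≈ 0.730.

d(X,Y) = 0.647, d(X,Z) = 0.824, d(Y,Z) = 0.730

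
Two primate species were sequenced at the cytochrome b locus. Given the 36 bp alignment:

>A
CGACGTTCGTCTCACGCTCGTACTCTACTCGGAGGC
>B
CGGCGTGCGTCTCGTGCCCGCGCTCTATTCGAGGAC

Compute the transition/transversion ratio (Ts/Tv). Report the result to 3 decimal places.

Transitions are A↔G and C↔T; transversions are all other mismatches.
Transitions: 10. Transversions: 1.
R = 10/1 = 10.000.

10.000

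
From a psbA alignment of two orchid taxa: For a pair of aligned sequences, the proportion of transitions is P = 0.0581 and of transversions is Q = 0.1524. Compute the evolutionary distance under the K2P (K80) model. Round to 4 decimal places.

0.2473

Under the Kimura two-parameter model, d = −½ ln(1 − 2P − Q) − ¼ ln(1 − 2Q).
1 − 2P − Q = 0.7314, giving −½ ln(0.7314) = 0.156397.
1 − 2Q = 0.6952, giving −¼ ln(0.6952) = 0.090889.
d = 0.156397 + 0.090889 = 0.247286.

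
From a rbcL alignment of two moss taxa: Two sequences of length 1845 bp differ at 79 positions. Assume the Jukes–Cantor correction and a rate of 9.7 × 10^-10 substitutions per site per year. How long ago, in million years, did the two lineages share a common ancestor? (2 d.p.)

22.73

p = 79/1845 ≈ 0.042818.
d = −(3/4) ln(1 − 4p/3) = −0.75 ln(1 − 0.057091) = −0.75 ln(0.942909)
  = −0.75 × (-0.058786) = 0.044090 substitutions/site.
Under a molecular clock d = 2μt, so t = d/(2μ) = 0.044090 / (2 × 9.7 × 10^-10) = 22.73 million years.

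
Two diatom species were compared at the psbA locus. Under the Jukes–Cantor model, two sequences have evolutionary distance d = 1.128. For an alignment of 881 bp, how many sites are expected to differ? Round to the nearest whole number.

Invert JC69: p = (3/4)(1 − e^(−4d/3)) = 0.75 × (1 − e^(-1.504)) = 0.75 × (1 − 0.222239) = 0.583321.
Expected differing sites = pL ≈ 0.583321 × 881 = 513.905801 ≈ 514.

514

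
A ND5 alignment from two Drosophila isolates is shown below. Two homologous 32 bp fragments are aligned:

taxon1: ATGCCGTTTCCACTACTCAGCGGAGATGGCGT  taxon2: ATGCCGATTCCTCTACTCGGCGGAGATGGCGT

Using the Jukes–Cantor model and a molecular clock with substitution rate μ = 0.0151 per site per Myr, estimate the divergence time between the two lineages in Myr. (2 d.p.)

The sequences differ at 3 of 32 sites (7, 12, 19), so p = 3/32 = 0.09375.
d = −(3/4) ln(1 − 4p/3) = −0.75 ln(1 − 0.125) = −0.75 ln(0.875)
  = −0.75 × (-0.133531) = 0.100148 substitutions/site.
Under a molecular clock d = 2μt, so t = d/(2μ) = 0.100148 / (2 × 0.0151) = 3.32 Myr.

3.32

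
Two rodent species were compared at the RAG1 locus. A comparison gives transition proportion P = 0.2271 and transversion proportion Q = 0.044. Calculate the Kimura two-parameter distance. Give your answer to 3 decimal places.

0.368

Under the Kimura two-parameter model, d = −½ ln(1 − 2P − Q) − ¼ ln(1 − 2Q).
1 − 2P − Q = 0.5018, giving −½ ln(0.5018) = 0.344777.
1 − 2Q = 0.912, giving −¼ ln(0.912) = 0.023029.
d = 0.344777 + 0.023029 = 0.367806.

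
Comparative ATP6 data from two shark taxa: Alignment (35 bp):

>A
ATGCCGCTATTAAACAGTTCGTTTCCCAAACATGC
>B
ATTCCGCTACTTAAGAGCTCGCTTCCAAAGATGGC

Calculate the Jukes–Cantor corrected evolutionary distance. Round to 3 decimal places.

The sequences differ at 11 of 35 sites, so p = 11/35 ≈ 0.314286.
d = −(3/4) ln(1 − 4p/3) = −0.75 ln(1 − 0.419048) = −0.75 ln(0.580952)
  = −0.75 × (-0.543087) = 0.407315 substitutions/site.

0.407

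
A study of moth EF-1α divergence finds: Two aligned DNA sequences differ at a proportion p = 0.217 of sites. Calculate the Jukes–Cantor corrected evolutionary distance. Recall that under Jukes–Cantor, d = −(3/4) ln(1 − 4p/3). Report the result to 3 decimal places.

0.256

d = −(3/4) ln(1 − 4p/3) = −0.75 ln(1 − 0.289333) = −0.75 ln(0.710667)
  = −0.75 × (-0.341551) = 0.256163 substitutions/site.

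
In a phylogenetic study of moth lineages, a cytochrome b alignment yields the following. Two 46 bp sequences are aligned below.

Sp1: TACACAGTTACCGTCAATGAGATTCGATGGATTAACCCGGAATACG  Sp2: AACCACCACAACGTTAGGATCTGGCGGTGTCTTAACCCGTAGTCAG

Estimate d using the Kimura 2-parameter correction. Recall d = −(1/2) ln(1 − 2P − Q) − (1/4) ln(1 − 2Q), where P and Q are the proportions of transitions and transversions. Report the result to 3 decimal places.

Of 46 sites, 6 differences are transitions and 18 are transversions, so P = 6/46 ≈ 0.130435 and Q = 18/46 ≈ 0.391304.
Under the Kimura two-parameter model, d = −½ ln(1 − 2P − Q) − ¼ ln(1 − 2Q).
1 − 2P − Q = 0.347826, giving −½ ln(0.347826) = 0.528026.
1 − 2Q = 0.217392, giving −¼ ln(0.217392) = 0.381513.
d = 0.528026 + 0.381513 = 0.909539.

0.910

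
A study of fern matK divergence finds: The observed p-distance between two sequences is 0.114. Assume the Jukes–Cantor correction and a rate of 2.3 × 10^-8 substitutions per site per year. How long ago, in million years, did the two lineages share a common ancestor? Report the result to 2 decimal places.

2.69

d = −(3/4) ln(1 − 4p/3) = −0.75 ln(1 − 0.152) = −0.75 ln(0.848)
  = −0.75 × (-0.164875) = 0.123656 substitutions/site.
Under a molecular clock d = 2μt, so t = d/(2μ) = 0.123656 / (2 × 2.3 × 10^-8) = 2.69 million years.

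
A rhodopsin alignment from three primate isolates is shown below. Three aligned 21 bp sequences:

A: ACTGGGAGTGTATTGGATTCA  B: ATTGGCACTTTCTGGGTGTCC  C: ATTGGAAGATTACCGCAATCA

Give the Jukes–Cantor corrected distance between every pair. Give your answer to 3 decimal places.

d(A,B) = 0.635, d(A,C) = 0.532, d(B,C) = 0.756

A–B: 9/21 sites differ → p ≈ 0.428571, d = −0.75 ln(1 − 0.571428) = 0.635472 ≈ 0.635.
A–C: 8/21 sites differ → p ≈ 0.380952, d = −0.75 ln(1 − 0.507936) = 0.531860 ≈ 0.532.
B–C: 10/21 sites differ → p ≈ 0.47619, d = −0.75 ln(1 − 0.63492) = 0.755729 ≈ 0.756.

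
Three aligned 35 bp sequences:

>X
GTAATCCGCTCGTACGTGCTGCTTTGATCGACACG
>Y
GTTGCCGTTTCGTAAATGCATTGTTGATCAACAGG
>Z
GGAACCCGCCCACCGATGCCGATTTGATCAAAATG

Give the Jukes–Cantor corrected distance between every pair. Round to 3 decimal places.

d(X,Y) = 0.572, d(X,Z) = 0.513, d(Y,Z) = 0.782

X–Y: 14/35 sites differ → p = 0.4, d = −0.75 ln(1 − 0.533333) = 0.571605 ≈ 0.572.
X–Z: 13/35 sites differ → p ≈ 0.371429, d = −0.75 ln(1 − 0.495239) = 0.512753 ≈ 0.513.
Y–Z: 17/35 sites differ → p ≈ 0.485714, d = −0.75 ln(1 − 0.647619) = 0.782282 ≈ 0.782.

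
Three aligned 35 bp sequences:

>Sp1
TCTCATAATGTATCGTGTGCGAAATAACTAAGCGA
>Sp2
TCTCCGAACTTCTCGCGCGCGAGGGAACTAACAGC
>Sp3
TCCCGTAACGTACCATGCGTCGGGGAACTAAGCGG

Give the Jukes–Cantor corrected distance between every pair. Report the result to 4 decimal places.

d(Sp1,Sp2) = 0.5128, d(Sp1,Sp3) = 0.5128, d(Sp2,Sp3) = 0.5716

Sp1–Sp2: 13/35 sites differ → p ≈ 0.371429, d = −0.75 ln(1 − 0.495239) = 0.512753 ≈ 0.5128.
Sp1–Sp3: 13/35 sites differ → p ≈ 0.371429, d = −0.75 ln(1 − 0.495239) = 0.512753 ≈ 0.5128.
Sp2–Sp3: 14/35 sites differ → p = 0.4, d = −0.75 ln(1 − 0.533333) = 0.571605 ≈ 0.5716.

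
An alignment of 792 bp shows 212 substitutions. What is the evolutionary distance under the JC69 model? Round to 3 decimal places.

p = 212/792 ≈ 0.267677.
d = −(3/4) ln(1 − 4p/3) = −0.75 ln(1 − 0.356903) = −0.75 ln(0.643097)
  = −0.75 × (-0.441460) = 0.331095 substitutions/site.

0.331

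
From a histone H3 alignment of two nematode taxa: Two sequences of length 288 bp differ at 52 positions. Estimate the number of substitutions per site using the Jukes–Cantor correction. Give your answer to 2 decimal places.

p = 52/288 ≈ 0.180556.
d = −(3/4) ln(1 − 4p/3) = −0.75 ln(1 − 0.240741) = −0.75 ln(0.759259)
  = −0.75 × (-0.275412) = 0.206559 substitutions/site.

0.21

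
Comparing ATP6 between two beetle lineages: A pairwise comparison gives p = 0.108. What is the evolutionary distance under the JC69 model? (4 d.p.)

d = −(3/4) ln(1 − 4p/3) = −0.75 ln(1 − 0.144) = −0.75 ln(0.856)
  = −0.75 × (-0.155485) = 0.116614 substitutions/site.

0.1166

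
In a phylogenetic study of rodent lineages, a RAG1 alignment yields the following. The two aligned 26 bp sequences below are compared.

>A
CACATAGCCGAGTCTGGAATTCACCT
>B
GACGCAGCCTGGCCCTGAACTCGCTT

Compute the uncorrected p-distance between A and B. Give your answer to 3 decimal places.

The sequences differ at 11 of 26 positions.
p = 11/26 = 0.423076… ≈ 0.423 (to 3 d.p.).

0.423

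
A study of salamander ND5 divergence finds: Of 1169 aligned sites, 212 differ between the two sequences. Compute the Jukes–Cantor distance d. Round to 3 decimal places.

0.208

p = 212/1169 ≈ 0.181352.
d = −(3/4) ln(1 − 4p/3) = −0.75 ln(1 − 0.241803) = −0.75 ln(0.758197)
  = −0.75 × (-0.276812) = 0.207609 substitutions/site.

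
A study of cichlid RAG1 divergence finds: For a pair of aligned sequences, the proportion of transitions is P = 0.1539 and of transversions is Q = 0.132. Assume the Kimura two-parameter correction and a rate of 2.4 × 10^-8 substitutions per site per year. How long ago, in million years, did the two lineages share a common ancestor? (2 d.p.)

Under the Kimura two-parameter model, d = −½ ln(1 − 2P − Q) − ¼ ln(1 − 2Q).
1 − 2P − Q = 0.5602, giving −½ ln(0.5602) = 0.289731.
1 − 2Q = 0.736, giving −¼ ln(0.736) = 0.076631.
d = 0.289731 + 0.076631 = 0.366362.
Under a molecular clock d = 2μt, so t = d/(2μ) = 0.366362 / (2 × 2.4 × 10^-8) = 7.63 million years.

7.63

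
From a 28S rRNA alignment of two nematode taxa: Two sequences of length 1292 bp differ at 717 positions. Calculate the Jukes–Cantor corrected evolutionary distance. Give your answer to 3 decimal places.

p = 717/1292 ≈ 0.554954.
d = −(3/4) ln(1 − 4p/3) = −0.75 ln(1 − 0.739939) = −0.75 ln(0.260061)
  = −0.75 × (-1.346839) = 1.010129 substitutions/site.

1.010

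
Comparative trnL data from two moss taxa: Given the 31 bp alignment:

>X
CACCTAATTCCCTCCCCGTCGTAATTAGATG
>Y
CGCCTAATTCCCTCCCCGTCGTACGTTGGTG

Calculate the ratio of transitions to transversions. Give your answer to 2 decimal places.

Transitions are A↔G and C↔T; transversions are all other mismatches.
Transitions: 2. Transversions: 3.
R = 2/3 = 0.666666… ≈ 0.67 (to 2 d.p.).

0.67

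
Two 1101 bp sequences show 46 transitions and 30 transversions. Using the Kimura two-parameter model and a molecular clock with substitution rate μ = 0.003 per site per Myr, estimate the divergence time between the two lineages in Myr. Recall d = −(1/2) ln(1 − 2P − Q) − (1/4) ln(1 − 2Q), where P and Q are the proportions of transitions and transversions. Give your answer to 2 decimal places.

12.12

P = 46/1101 ≈ 0.04178 and Q = 30/1101 ≈ 0.027248.
Under the Kimura two-parameter model, d = −½ ln(1 − 2P − Q) − ¼ ln(1 − 2Q).
1 − 2P − Q = 0.889192, giving −½ ln(0.889192) = 0.058721.
1 − 2Q = 0.945504, giving −¼ ln(0.945504) = 0.014009.
d = 0.058721 + 0.014009 = 0.072730.
Under a molecular clock d = 2μt, so t = d/(2μ) = 0.072730 / (2 × 0.003) = 12.12 Myr.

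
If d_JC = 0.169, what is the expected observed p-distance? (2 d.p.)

0.15

p = (3/4)(1 − e^(−4d/3)) = 0.75 × (1 − e^(-0.225333)) = 0.75 × (1 − 0.798250) = 0.151313.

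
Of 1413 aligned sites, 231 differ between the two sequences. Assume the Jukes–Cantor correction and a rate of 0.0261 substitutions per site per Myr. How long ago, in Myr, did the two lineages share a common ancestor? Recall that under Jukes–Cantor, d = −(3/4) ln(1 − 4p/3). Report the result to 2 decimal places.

3.53

p = 231/1413 ≈ 0.163482.
d = −(3/4) ln(1 − 4p/3) = −0.75 ln(1 − 0.217976) = −0.75 ln(0.782024)
  = −0.75 × (-0.245870) = 0.184403 substitutions/site.
Under a molecular clock d = 2μt, so t = d/(2μ) = 0.184403 / (2 × 0.0261) = 3.53 Myr.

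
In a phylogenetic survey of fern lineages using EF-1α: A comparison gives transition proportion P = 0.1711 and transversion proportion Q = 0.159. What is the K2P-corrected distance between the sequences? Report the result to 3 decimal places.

Under the Kimura two-parameter model, d = −½ ln(1 − 2P − Q) − ¼ ln(1 − 2Q).
1 − 2P − Q = 0.4988, giving −½ ln(0.4988) = 0.347775.
1 − 2Q = 0.682, giving −¼ ln(0.682) = 0.095681.
d = 0.347775 + 0.095681 = 0.443456.

0.443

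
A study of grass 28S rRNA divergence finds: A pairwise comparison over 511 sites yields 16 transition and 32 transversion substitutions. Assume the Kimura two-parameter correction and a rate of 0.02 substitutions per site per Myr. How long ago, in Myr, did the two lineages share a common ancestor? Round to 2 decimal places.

P = 16/511 ≈ 0.031311 and Q = 32/511 ≈ 0.062622.
Under the Kimura two-parameter model, d = −½ ln(1 − 2P − Q) − ¼ ln(1 − 2Q).
1 − 2P − Q = 0.874756, giving −½ ln(0.874756) = 0.066905.
1 − 2Q = 0.874756, giving −¼ ln(0.874756) = 0.033453.
d = 0.066905 + 0.033453 = 0.100358.
Under a molecular clock d = 2μt, so t = d/(2μ) = 0.100358 / (2 × 0.02) = 2.51 Myr.

2.51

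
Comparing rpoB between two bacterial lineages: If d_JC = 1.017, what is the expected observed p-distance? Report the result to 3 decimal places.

0.557

p = (3/4)(1 − e^(−4d/3)) = 0.75 × (1 − e^(-1.356)) = 0.75 × (1 − 0.257689) = 0.556733.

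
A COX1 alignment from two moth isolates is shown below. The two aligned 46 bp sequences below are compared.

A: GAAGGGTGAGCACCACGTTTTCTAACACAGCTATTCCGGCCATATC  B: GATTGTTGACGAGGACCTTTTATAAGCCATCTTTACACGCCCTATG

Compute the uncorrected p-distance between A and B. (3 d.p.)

The sequences differ at 18 of 46 positions.
p = 18/46 = 0.391304… ≈ 0.391 (to 3 d.p.).

0.391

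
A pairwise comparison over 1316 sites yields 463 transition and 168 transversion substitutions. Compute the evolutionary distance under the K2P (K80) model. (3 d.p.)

0.964

P = 463/1316 ≈ 0.351824 and Q = 168/1316 ≈ 0.12766.
Under the Kimura two-parameter model, d = −½ ln(1 − 2P − Q) − ¼ ln(1 − 2Q).
1 − 2P − Q = 0.168692, giving −½ ln(0.168692) = 0.889840.
1 − 2Q = 0.74468, giving −¼ ln(0.74468) = 0.073700.
d = 0.889840 + 0.073700 = 0.963540.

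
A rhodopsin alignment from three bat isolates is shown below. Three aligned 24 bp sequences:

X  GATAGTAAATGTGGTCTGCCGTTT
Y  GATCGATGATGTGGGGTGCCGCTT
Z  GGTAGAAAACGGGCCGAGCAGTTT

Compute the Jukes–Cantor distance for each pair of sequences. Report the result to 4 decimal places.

d(X,Y) = 0.3694, d(X,Z) = 0.5199, d(Y,Z) = 0.7083

X–Y: 7/24 sites differ → p ≈ 0.291667, d = −0.75 ln(1 − 0.388889) = 0.369358 ≈ 0.3694.
X–Z: 9/24 sites differ → p = 0.375, d = −0.75 ln(1 − 0.5) = 0.519860 ≈ 0.5199.
Y–Z: 11/24 sites differ → p ≈ 0.458333, d = −0.75 ln(1 − 0.611111) = 0.708346 ≈ 0.7083.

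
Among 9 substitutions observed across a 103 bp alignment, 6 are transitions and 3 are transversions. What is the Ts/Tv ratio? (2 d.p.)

R = 6/3 = 2.00.

2.00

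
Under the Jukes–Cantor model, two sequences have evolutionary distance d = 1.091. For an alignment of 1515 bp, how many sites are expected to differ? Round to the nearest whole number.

871

Invert JC69: p = (3/4)(1 − e^(−4d/3)) = 0.75 × (1 − e^(-1.454667)) = 0.75 × (1 − 0.233478) = 0.574892.
Expected differing sites = pL ≈ 0.574892 × 1515 = 870.96138 ≈ 871.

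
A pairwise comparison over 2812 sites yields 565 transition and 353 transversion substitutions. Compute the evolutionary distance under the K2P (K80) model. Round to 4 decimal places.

P = 565/2812 ≈ 0.200925 and Q = 353/2812 ≈ 0.125533.
Under the Kimura two-parameter model, d = −½ ln(1 − 2P − Q) − ¼ ln(1 − 2Q).
1 − 2P − Q = 0.472617, giving −½ ln(0.472617) = 0.374735.
1 − 2Q = 0.748934, giving −¼ ln(0.748934) = 0.072276.
d = 0.374735 + 0.072276 = 0.447011.

0.4470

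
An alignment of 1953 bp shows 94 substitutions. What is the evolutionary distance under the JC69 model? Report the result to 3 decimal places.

0.050

p = 94/1953 ≈ 0.048131.
d = −(3/4) ln(1 − 4p/3) = −0.75 ln(1 − 0.064175) = −0.75 ln(0.935825)
  = −0.75 × (-0.066327) = 0.049745 substitutions/site.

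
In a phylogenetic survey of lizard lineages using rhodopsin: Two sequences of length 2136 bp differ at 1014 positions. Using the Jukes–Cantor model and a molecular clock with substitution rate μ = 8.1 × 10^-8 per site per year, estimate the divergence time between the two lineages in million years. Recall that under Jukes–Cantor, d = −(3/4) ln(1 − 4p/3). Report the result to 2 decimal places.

4.64

p = 1014/2136 ≈ 0.474719.
d = −(3/4) ln(1 − 4p/3) = −0.75 ln(1 − 0.632959) = −0.75 ln(0.367041)
  = −0.75 × (-1.002282) = 0.751712 substitutions/site.
Under a molecular clock d = 2μt, so t = d/(2μ) = 0.751712 / (2 × 8.1 × 10^-8) = 4.64 million years.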